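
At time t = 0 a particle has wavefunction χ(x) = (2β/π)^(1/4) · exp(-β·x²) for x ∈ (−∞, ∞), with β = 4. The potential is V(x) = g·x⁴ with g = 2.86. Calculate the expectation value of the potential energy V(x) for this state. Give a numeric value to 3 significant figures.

⟨V⟩ = ∫ V(x)·|χ|² dx.
Gaussian moments: ∫x^(2j)·e^(−2βx²) dx = (2j−1)!!/(4β)^j · √(π/(2β)), odd powers integrate to 0; here √(π/(2β)) = 0.62666.
⟨V⟩ = 0.033516.

0.0335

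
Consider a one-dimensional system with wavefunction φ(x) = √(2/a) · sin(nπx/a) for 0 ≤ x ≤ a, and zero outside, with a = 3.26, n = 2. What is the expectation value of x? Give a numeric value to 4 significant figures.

⟨x⟩ = ∫ x·|φ|² dx (integrals over the domain).
With sin²θ = (1 − cos2θ)/2 on 0 ≤ x ≤ a: ∫sin²(nπx/a) dx = a/2, ∫x·sin²(nπx/a) dx = a²/4, ∫x²·sin²(nπx/a) dx = a³·(1/6 − 1/(4n²π²)); higher powers xᵏ the same way, integrating xᵏ·cos(2nπx/a) by parts.
⟨x⟩ = 1.6300.

1.630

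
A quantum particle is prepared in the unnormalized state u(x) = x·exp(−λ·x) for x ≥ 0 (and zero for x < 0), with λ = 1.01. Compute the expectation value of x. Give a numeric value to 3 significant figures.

⟨x⟩ = ∫ x·|u|² dx / ∫|u|² dx (integrals over the domain).
Every integrand reduces to terms xʲ·e^(−2λx) on [0, ∞); use ∫₀^∞ xʲ·e^(−2λx) dx = j!/(2λ)^(j+1).
State is unnormalized: ∫|u|² dx = 0.24265, and ∫u*·x·u dx = 0.36037, so ⟨x⟩ = 0.36037 / 0.24265.
⟨x⟩ = 1.4851.

1.49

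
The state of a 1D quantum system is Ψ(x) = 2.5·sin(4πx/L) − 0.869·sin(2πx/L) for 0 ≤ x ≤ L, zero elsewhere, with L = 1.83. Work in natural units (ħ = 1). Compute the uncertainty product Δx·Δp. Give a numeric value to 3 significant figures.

Δx = √(⟨x²⟩−⟨x⟩²), Δp = √(⟨p²⟩−⟨p⟩²).
On 0 ≤ x ≤ L (j ≠ l): ∫sin²(jπx/L) dx = L/2, ∫sin(jπx/L)·sin(lπx/L) dx = 0; diagonal moments ∫x·sin²(jπx/L) dx = L²/4, ∫x²·sin²(jπx/L) dx = L³·(1/6 − 1/(4j²π²)); cross terms ∫x·sin(jπx/L)·sin(lπx/L) dx = 0 for j + l even and −4jlL²/(π²(j² − l²)²) for j + l odd, ∫x²·sin(jπx/L)·sin(lπx/L) dx = (−1)^(j+l)·4jlL³/(π²(j² − l²)²); higher powers the same way via product-to-sum and parts. d²/dx² sin(jπx/L) = −(jπ/L)²·sin(jπx/L); on 0 ≤ x ≤ L, ∫sin²(jπx/L) dx = L/2 and ∫sin(jπx/L)·sin(lπx/L) dx = 0 for j ≠ l, so only diagonal terms survive in ∫|Ψ|² and ∫Ψ·Ψ″; ∫Ψ·Ψ′ dx = [Ψ²/2] between the walls = 0.
Normalization: ∫|Ψ|² dx = 6.4097.
⟨x⟩ = 0.91500, ⟨x²⟩ = 1.0087 ⇒ Δx = 0.41413.
⟨p⟩ = 0.0000, ⟨p²⟩ = 43.341 ⇒ Δp = 6.5834.
Δx·Δp = 2.7264.

2.73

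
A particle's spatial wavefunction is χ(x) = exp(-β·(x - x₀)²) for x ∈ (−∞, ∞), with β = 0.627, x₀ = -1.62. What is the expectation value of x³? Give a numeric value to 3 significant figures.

⟨x³⟩ = ∫ x³·|χ|² dx / ∫|χ|² dx (integrals over the domain).
Gaussian moments (u = x − x₀): ∫u^(2j)·e^(−2βu²) du = (2j−1)!!/(4β)^j · √(π/(2β)), odd powers integrate to 0; here √(π/(2β)) = 1.5828.
State is unnormalized: ∫|χ|² dx = 1.5828, and ∫χ*·x³·χ dx = -9.7965, so ⟨x³⟩ = -9.7965 / 1.5828.
⟨x³⟩ = -6.1893.

-6.19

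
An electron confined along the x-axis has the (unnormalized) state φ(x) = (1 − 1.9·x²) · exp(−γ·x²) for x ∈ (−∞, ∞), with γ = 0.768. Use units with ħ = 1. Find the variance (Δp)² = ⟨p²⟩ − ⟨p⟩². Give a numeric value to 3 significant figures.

4.15

Compute ⟨p⟩ and ⟨p²⟩ separately; (Δp)² = ⟨p²⟩ − ⟨p⟩².
Expand each integrand as polynomial × e^(−2γx²) and use ∫x^(2j)·e^(−2γx²) dx = (2j−1)!!/(4γ)^j · √(π/(2γ)), odd powers → 0; here √(π/(2γ)) = 1.4301. Differentiate with the product rule, d/dx e^(−γx²) = −2γx·e^(−γx²).
Normalization: ∫|φ|² dx = 1.3023.
⟨p⟩ = 0.0000 and ⟨p²⟩ = 4.1450.
(Δp)² = 4.1450 − (0.0000)² = 4.1450.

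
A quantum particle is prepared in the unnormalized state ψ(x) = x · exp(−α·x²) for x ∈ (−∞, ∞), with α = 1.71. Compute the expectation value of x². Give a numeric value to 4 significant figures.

⟨x²⟩ = ∫ x²·|ψ|² dx / ∫|ψ|² dx (integrals over the domain).
Expand each integrand as polynomial × e^(−2αx²) and use ∫x^(2j)·e^(−2αx²) dx = (2j−1)!!/(4α)^j · √(π/(2α)), odd powers → 0; here √(π/(2α)) = 0.95843.
State is unnormalized: ∫|ψ|² dx = 0.14012, and ∫ψ*·x²·ψ dx = 0.061457, so ⟨x²⟩ = 0.061457 / 0.14012.
⟨x²⟩ = 0.43860.

0.4386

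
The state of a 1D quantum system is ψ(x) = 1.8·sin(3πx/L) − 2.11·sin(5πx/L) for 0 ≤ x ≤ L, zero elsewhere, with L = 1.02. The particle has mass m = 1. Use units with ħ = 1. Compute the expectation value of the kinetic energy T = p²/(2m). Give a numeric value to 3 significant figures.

T = −(ħ²/2m) d²/dx², so ⟨T⟩ = −(ħ²/2m) ∫ ψ*·ψ'' dx / ∫|ψ|² dx; with m = 1.
d²/dx² sin(jπx/L) = −(jπ/L)²·sin(jπx/L); on 0 ≤ x ≤ L, ∫sin²(jπx/L) dx = L/2 and ∫sin(jπx/L)·sin(lπx/L) dx = 0 for j ≠ l, so only diagonal terms survive in ∫|ψ|² and ∫ψ·ψ″; ∫ψ·ψ′ dx = [ψ²/2] between the walls = 0.
State is unnormalized: ∫|ψ|² dx = 3.9230, and ∫ψ*·(−ħ²/2m · ψ'') dx = 339.78, so ⟨T⟩ = 339.78 / 3.9230.
⟨T⟩ = 86.613.

86.6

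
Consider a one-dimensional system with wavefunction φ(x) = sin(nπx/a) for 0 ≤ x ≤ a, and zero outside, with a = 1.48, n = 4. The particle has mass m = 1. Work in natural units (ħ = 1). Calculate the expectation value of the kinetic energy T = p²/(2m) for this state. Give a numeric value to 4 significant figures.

36.05

T = −(ħ²/2m) d²/dx², so ⟨T⟩ = −(ħ²/2m) ∫ φ*·φ'' dx / ∫|φ|² dx; with m = 1.
d/dx sin(nπx/a) = (nπ/a)·cos(nπx/a) and d²/dx² sin(nπx/a) = −(nπ/a)²·sin(nπx/a); on 0 ≤ x ≤ a, ∫sin²(nπx/a) dx = a/2 and ∫sin(nπx/a)·cos(nπx/a) dx = 0.
State is unnormalized: ∫|φ|² dx = 0.74000, and ∫φ*·(−ħ²/2m · φ'') dx = 26.675, so ⟨T⟩ = 26.675 / 0.74000.
⟨T⟩ = 36.047.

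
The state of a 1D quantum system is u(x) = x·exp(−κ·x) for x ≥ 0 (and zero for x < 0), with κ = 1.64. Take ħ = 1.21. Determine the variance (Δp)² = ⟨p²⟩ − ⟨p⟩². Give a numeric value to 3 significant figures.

3.94

Compute ⟨p⟩ and ⟨p²⟩ separately; (Δp)² = ⟨p²⟩ − ⟨p⟩².
Differentiate x·exp(−κ·x) with the product rule; every integrand then reduces to terms xʲ·e^(−2κx) on [0, ∞), with ∫₀^∞ xʲ·e^(−2κx) dx = j!/(2κ)^(j+1).
Normalization: ∫|u|² dx = 0.056677.
⟨p⟩ = 0.0000 and ⟨p²⟩ = 3.9378.
(Δp)² = 3.9378 − (0.0000)² = 3.9378.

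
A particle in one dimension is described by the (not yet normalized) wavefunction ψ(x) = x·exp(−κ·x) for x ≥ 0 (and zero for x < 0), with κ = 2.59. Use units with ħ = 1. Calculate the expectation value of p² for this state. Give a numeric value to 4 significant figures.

p² ψ = −ħ² d²ψ/dx²; ⟨p²⟩ = −ħ² ∫ ψ*·ψ'' dx / ∫|ψ|² dx.
Differentiate x·exp(−κ·x) with the product rule; every integrand then reduces to terms xʲ·e^(−2κx) on [0, ∞), with ∫₀^∞ xʲ·e^(−2κx) dx = j!/(2κ)^(j+1).
State is unnormalized: ∫|ψ|² dx = 0.014389, and ∫ψ*·(−ħ² ψ'') dx = 0.096525, so ⟨p²⟩ = 0.096525 / 0.014389.
⟨p²⟩ = 6.7081.

6.708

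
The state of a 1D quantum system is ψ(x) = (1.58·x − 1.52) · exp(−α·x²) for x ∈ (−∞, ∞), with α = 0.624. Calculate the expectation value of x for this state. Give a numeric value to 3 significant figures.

⟨x⟩ = ∫ x·|ψ|² dx / ∫|ψ|² dx (integrals over the domain).
Expand each integrand as polynomial × e^(−2αx²) and use ∫x^(2j)·e^(−2αx²) dx = (2j−1)!!/(4α)^j · √(π/(2α)), odd powers → 0; here √(π/(2α)) = 1.5866.
State is unnormalized: ∫|ψ|² dx = 5.2525, and ∫ψ*·x·ψ dx = -3.0532, so ⟨x⟩ = -3.0532 / 5.2525.
⟨x⟩ = -0.58128.

-0.581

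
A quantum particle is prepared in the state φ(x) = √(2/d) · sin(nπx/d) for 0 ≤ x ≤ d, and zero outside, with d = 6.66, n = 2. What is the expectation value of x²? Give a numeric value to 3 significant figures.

⟨x²⟩ = ∫ x²·|φ|² dx (integrals over the domain).
With sin²θ = (1 − cos2θ)/2 on 0 ≤ x ≤ d: ∫sin²(nπx/d) dx = d/2, ∫x·sin²(nπx/d) dx = d²/4, ∫x²·sin²(nπx/d) dx = d³·(1/6 − 1/(4n²π²)); higher powers xᵏ the same way, integrating xᵏ·cos(2nπx/d) by parts.
⟨x²⟩ = 14.223.

14.2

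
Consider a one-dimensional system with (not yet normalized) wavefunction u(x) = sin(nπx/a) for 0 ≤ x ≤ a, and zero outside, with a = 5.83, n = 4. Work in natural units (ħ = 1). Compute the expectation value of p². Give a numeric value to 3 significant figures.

4.65

p² u = −ħ² d²u/dx²; ⟨p²⟩ = −ħ² ∫ u*·u'' dx / ∫|u|² dx.
d/dx sin(nπx/a) = (nπ/a)·cos(nπx/a) and d²/dx² sin(nπx/a) = −(nπ/a)²·sin(nπx/a); on 0 ≤ x ≤ a, ∫sin²(nπx/a) dx = a/2 and ∫sin(nπx/a)·cos(nπx/a) dx = 0.
State is unnormalized: ∫|u|² dx = 2.9150, and ∫u*·(−ħ² u'') dx = 13.543, so ⟨p²⟩ = 13.543 / 2.9150.
⟨p²⟩ = 4.6460.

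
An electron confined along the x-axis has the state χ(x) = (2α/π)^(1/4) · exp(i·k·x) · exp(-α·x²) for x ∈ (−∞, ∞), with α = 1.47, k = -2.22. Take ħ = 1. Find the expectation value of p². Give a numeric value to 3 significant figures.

p² χ = −ħ² d²χ/dx²; ⟨p²⟩ = −ħ² ∫ χ*·χ'' dx.
Gaussian moments: ∫x^(2j)·e^(−2αx²) dx = (2j−1)!!/(4α)^j · √(π/(2α)), odd powers integrate to 0; here √(π/(2α)) = 1.0337. Derivatives: χ′ = (ik − 2αx)·χ, χ″ = ((ik − 2αx)² − 2α)·χ; the odd-in-x pieces drop out.
⟨p²⟩ = 6.3984.

6.40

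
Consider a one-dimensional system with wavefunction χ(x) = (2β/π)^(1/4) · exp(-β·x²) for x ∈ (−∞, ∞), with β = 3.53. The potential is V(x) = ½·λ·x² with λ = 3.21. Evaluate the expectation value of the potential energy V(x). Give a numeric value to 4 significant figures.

0.1137

⟨V⟩ = ∫ V(x)·|χ|² dx.
Gaussian moments: ∫x^(2j)·e^(−2βx²) dx = (2j−1)!!/(4β)^j · √(π/(2β)), odd powers integrate to 0; here √(π/(2β)) = 0.66707.
⟨V⟩ = 0.11367.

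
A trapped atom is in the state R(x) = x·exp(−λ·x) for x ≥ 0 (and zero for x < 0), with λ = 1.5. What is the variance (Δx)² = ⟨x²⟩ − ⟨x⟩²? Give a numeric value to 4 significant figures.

Compute ⟨x⟩ and ⟨x²⟩ separately, then (Δx)² = ⟨x²⟩ − ⟨x⟩².
Every integrand reduces to terms xʲ·e^(−2λx) on [0, ∞); use ∫₀^∞ xʲ·e^(−2λx) dx = j!/(2λ)^(j+1).
Normalization: ∫|R|² dx = 0.074074.
⟨x⟩ = 1.0000 and ⟨x²⟩ = 1.3333.
(Δx)² = 1.3333 − (1.0000)² = 0.33333.

0.3333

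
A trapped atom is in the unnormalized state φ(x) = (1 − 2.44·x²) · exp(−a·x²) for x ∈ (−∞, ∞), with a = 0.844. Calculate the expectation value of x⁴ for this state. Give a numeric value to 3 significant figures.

2.83

⟨x⁴⟩ = ∫ x⁴·|φ|² dx / ∫|φ|² dx (integrals over the domain).
Expand each integrand as polynomial × e^(−2ax²) and use ∫x^(2j)·e^(−2ax²) dx = (2j−1)!!/(4a)^j · √(π/(2a)), odd powers → 0; here √(π/(2a)) = 1.3642.
State is unnormalized: ∫|φ|² dx = 1.5301, and ∫φ*·x⁴·φ dx = 4.3290, so ⟨x⁴⟩ = 4.3290 / 1.5301.
⟨x⁴⟩ = 2.8292.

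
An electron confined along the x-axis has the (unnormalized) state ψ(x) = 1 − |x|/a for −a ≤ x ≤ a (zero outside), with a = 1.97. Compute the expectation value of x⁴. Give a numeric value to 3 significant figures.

⟨x⁴⟩ = ∫ x⁴·|ψ|² dx / ∫|ψ|² dx (integrals over the domain).
ψ is even, so ∫ over [−a, a] = 2∫₀ᵃ with ψ = 1 − x/a there: ∫₀ᵃ (1 − x/a)² dx = a/3, ∫₀ᵃ x²(1 − x/a)² dx = a³/30, ∫₀ᵃ x⁴(1 − x/a)² dx = a⁵/105.
State is unnormalized: ∫|ψ|² dx = 1.3133, and ∫ψ*·x⁴·ψ dx = 0.56516, so ⟨x⁴⟩ = 0.56516 / 1.3133.
⟨x⁴⟩ = 0.43033.

0.430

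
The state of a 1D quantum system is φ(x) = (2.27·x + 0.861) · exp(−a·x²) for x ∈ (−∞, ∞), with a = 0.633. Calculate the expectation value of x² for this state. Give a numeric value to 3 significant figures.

⟨x²⟩ = ∫ x²·|φ|² dx / ∫|φ|² dx (integrals over the domain).
Expand each integrand as polynomial × e^(−2ax²) and use ∫x^(2j)·e^(−2ax²) dx = (2j−1)!!/(4a)^j · √(π/(2a)), odd powers → 0; here √(π/(2a)) = 1.5753.
State is unnormalized: ∫|φ|² dx = 4.3737, and ∫φ*·x²·φ dx = 4.2596, so ⟨x²⟩ = 4.2596 / 4.3737.
⟨x²⟩ = 0.97393.

0.974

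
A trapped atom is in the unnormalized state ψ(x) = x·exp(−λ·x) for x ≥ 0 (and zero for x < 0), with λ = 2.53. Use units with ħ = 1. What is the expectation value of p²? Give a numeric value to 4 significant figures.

6.401

p² ψ = −ħ² d²ψ/dx²; ⟨p²⟩ = −ħ² ∫ ψ*·ψ'' dx / ∫|ψ|² dx.
Differentiate x·exp(−λ·x) with the product rule; every integrand then reduces to terms xʲ·e^(−2λx) on [0, ∞), with ∫₀^∞ xʲ·e^(−2λx) dx = j!/(2λ)^(j+1).
State is unnormalized: ∫|ψ|² dx = 0.015438, and ∫ψ*·(−ħ² ψ'') dx = 0.098814, so ⟨p²⟩ = 0.098814 / 0.015438.
⟨p²⟩ = 6.4009.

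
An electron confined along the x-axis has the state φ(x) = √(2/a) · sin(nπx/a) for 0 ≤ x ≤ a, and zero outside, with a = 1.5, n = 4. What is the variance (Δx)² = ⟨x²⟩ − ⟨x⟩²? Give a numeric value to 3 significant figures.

0.180

Compute ⟨x⟩ and ⟨x²⟩ separately, then (Δx)² = ⟨x²⟩ − ⟨x⟩².
With sin²θ = (1 − cos2θ)/2 on 0 ≤ x ≤ a: ∫sin²(nπx/a) dx = a/2, ∫x·sin²(nπx/a) dx = a²/4, ∫x²·sin²(nπx/a) dx = a³·(1/6 − 1/(4n²π²)); higher powers xᵏ the same way, integrating xᵏ·cos(2nπx/a) by parts.
⟨x⟩ = 0.75000 and ⟨x²⟩ = 0.74288.
(Δx)² = 0.74288 − (0.75000)² = 0.18038.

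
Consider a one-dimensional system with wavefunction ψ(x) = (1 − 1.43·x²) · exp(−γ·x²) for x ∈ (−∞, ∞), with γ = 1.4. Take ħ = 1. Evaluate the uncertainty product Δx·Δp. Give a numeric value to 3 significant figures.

0.684

Δx = √(⟨x²⟩−⟨x⟩²), Δp = √(⟨p²⟩−⟨p⟩²).
Expand each integrand as polynomial × e^(−2γx²) and use ∫x^(2j)·e^(−2γx²) dx = (2j−1)!!/(4γ)^j · √(π/(2γ)), odd powers → 0; here √(π/(2γ)) = 1.0592. Differentiate with the product rule, d/dx e^(−γx²) = −2γx·e^(−γx²).
Normalization: ∫|ψ|² dx = 0.72548.
⟨x⟩ = 0.0000, ⟨x²⟩ = 0.11627 ⇒ Δx = 0.34099.
⟨p⟩ = 0.0000, ⟨p²⟩ = 4.0210 ⇒ Δp = 2.0052.
Δx·Δp = 0.68377.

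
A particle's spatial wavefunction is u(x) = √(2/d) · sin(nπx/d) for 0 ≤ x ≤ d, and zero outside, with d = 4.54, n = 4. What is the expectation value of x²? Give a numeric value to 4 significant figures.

⟨x²⟩ = ∫ x²·|u|² dx (integrals over the domain).
With sin²θ = (1 − cos2θ)/2 on 0 ≤ x ≤ d: ∫sin²(nπx/d) dx = d/2, ∫x·sin²(nπx/d) dx = d²/4, ∫x²·sin²(nπx/d) dx = d³·(1/6 − 1/(4n²π²)); higher powers xᵏ the same way, integrating xᵏ·cos(2nπx/d) by parts.
⟨x²⟩ = 6.8053.

6.805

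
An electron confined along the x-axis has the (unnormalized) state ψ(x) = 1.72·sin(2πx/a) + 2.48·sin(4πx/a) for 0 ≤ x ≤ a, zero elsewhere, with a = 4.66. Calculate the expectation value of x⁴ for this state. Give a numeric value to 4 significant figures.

121.6

⟨x⁴⟩ = ∫ x⁴·|ψ|² dx / ∫|ψ|² dx (integrals over the domain).
On 0 ≤ x ≤ a (j ≠ l): ∫sin²(jπx/a) dx = a/2, ∫sin(jπx/a)·sin(lπx/a) dx = 0; diagonal moments ∫x·sin²(jπx/a) dx = a²/4, ∫x²·sin²(jπx/a) dx = a³·(1/6 − 1/(4j²π²)); cross terms ∫x·sin(jπx/a)·sin(lπx/a) dx = 0 for j + l even and −4jla²/(π²(j² − l²)²) for j + l odd, ∫x²·sin(jπx/a)·sin(lπx/a) dx = (−1)^(j+l)·4jla³/(π²(j² − l²)²); higher powers the same way via product-to-sum and parts.
State is unnormalized: ∫|ψ|² dx = 21.224, and ∫ψ*·x⁴·ψ dx = 2581.7, so ⟨x⁴⟩ = 2581.7 / 21.224.
⟨x⁴⟩ = 121.64.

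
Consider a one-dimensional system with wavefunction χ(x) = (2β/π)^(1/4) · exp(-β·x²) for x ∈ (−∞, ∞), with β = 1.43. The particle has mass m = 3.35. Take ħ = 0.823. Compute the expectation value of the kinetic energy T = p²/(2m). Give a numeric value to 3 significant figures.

0.145

T = −(ħ²/2m) d²/dx², so ⟨T⟩ = −(ħ²/2m) ∫ χ*·χ'' dx; with m = 3.35.
Gaussian moments: ∫x^(2j)·e^(−2βx²) dx = (2j−1)!!/(4β)^j · √(π/(2β)), odd powers integrate to 0; here √(π/(2β)) = 1.0481. Derivatives: d/dx e^(−βx²) = −2βx·e^(−βx²), d²/dx² e^(−βx²) = (4β²x² − 2β)·e^(−βx²).
⟨T⟩ = 0.14456.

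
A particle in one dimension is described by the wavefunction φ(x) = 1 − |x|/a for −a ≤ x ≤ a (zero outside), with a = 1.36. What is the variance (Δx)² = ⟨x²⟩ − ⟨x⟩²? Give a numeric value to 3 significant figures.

Compute ⟨x⟩ and ⟨x²⟩ separately, then (Δx)² = ⟨x²⟩ − ⟨x⟩².
φ is even, so ∫ over [−a, a] = 2∫₀ᵃ with φ = 1 − x/a there: ∫₀ᵃ (1 − x/a)² dx = a/3, ∫₀ᵃ x²(1 − x/a)² dx = a³/30, ∫₀ᵃ x⁴(1 − x/a)² dx = a⁵/105.
Normalization: ∫|φ|² dx = 0.90667.
⟨x⟩ = 0.0000 and ⟨x²⟩ = 0.18496.
(Δx)² = 0.18496 − (0.0000)² = 0.18496.

0.185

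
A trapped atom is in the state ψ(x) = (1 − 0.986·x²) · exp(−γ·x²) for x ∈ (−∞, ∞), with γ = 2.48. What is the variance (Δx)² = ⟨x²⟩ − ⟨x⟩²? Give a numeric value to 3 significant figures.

Compute ⟨x⟩ and ⟨x²⟩ separately, then (Δx)² = ⟨x²⟩ − ⟨x⟩².
Expand each integrand as polynomial × e^(−2γx²) and use ∫x^(2j)·e^(−2γx²) dx = (2j−1)!!/(4γ)^j · √(π/(2γ)), odd powers → 0; here √(π/(2γ)) = 0.79586.
Normalization: ∫|ψ|² dx = 0.66123.
⟨x⟩ = 0.0000 and ⟨x²⟩ = 0.066952.
(Δx)² = 0.066952 − (0.0000)² = 0.066952.

0.0670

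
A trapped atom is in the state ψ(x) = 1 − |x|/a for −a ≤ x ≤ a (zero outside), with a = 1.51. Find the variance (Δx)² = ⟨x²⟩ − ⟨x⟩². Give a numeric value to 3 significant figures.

0.228

Compute ⟨x⟩ and ⟨x²⟩ separately, then (Δx)² = ⟨x²⟩ − ⟨x⟩².
ψ is even, so ∫ over [−a, a] = 2∫₀ᵃ with ψ = 1 − x/a there: ∫₀ᵃ (1 − x/a)² dx = a/3, ∫₀ᵃ x²(1 − x/a)² dx = a³/30, ∫₀ᵃ x⁴(1 − x/a)² dx = a⁵/105.
Normalization: ∫|ψ|² dx = 1.0067.
⟨x⟩ = 0.0000 and ⟨x²⟩ = 0.22801.
(Δx)² = 0.22801 − (0.0000)² = 0.22801.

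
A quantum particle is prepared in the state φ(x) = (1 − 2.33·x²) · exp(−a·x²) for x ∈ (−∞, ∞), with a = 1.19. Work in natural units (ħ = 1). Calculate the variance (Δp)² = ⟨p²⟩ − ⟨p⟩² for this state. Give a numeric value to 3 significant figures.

Compute ⟨p⟩ and ⟨p²⟩ separately; (Δp)² = ⟨p²⟩ − ⟨p⟩².
Expand each integrand as polynomial × e^(−2ax²) and use ∫x^(2j)·e^(−2ax²) dx = (2j−1)!!/(4a)^j · √(π/(2a)), odd powers → 0; here √(π/(2a)) = 1.1489. Differentiate with the product rule, d/dx e^(−ax²) = −2ax·e^(−ax²).
Normalization: ∫|φ|² dx = 0.85000.
⟨p⟩ = 0.0000 and ⟨p²⟩ = 5.8810.
(Δp)² = 5.8810 − (0.0000)² = 5.8810.

5.88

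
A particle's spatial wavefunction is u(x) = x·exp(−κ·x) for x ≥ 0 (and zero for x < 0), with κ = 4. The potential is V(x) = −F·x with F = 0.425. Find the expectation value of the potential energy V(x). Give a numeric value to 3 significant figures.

-0.159

⟨V⟩ = ∫ V(x)·|u|² dx / ∫|u|² dx.
Every integrand reduces to terms xʲ·e^(−2κx) on [0, ∞); use ∫₀^∞ xʲ·e^(−2κx) dx = j!/(2κ)^(j+1).
State is unnormalized: ∫|u|² dx = 0.0039063, and ∫u*·V(x)·u dx = -0.00062256, so ⟨V⟩ = -0.00062256 / 0.0039063.
⟨V⟩ = -0.15938.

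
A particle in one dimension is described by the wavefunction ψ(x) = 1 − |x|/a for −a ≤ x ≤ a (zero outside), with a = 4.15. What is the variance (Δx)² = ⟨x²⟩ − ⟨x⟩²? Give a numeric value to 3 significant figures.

Compute ⟨x⟩ and ⟨x²⟩ separately, then (Δx)² = ⟨x²⟩ − ⟨x⟩².
ψ is even, so ∫ over [−a, a] = 2∫₀ᵃ with ψ = 1 − x/a there: ∫₀ᵃ (1 − x/a)² dx = a/3, ∫₀ᵃ x²(1 − x/a)² dx = a³/30, ∫₀ᵃ x⁴(1 − x/a)² dx = a⁵/105.
Normalization: ∫|ψ|² dx = 2.7667.
⟨x⟩ = 0.0000 and ⟨x²⟩ = 1.7223.
(Δx)² = 1.7223 − (0.0000)² = 1.7223.

1.72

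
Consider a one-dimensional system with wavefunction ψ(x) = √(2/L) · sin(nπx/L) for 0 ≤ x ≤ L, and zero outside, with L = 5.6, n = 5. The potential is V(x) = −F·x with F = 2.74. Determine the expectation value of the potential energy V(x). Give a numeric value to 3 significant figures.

⟨V⟩ = ∫ V(x)·|ψ|² dx.
With sin²θ = (1 − cos2θ)/2 on 0 ≤ x ≤ L: ∫sin²(nπx/L) dx = L/2, ∫x·sin²(nπx/L) dx = L²/4, ∫x²·sin²(nπx/L) dx = L³·(1/6 − 1/(4n²π²)); higher powers xᵏ the same way, integrating xᵏ·cos(2nπx/L) by parts.
⟨V⟩ = -7.6720.

-7.67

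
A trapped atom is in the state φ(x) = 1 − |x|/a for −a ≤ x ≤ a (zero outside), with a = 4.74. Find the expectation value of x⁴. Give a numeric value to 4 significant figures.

⟨x⁴⟩ = ∫ x⁴·|φ|² dx / ∫|φ|² dx (integrals over the domain).
φ is even, so ∫ over [−a, a] = 2∫₀ᵃ with φ = 1 − x/a there: ∫₀ᵃ (1 − x/a)² dx = a/3, ∫₀ᵃ x²(1 − x/a)² dx = a³/30, ∫₀ᵃ x⁴(1 − x/a)² dx = a⁵/105.
State is unnormalized: ∫|φ|² dx = 3.1600, and ∫φ*·x⁴·φ dx = 45.576, so ⟨x⁴⟩ = 45.576 / 3.1600.
⟨x⁴⟩ = 14.423.

14.42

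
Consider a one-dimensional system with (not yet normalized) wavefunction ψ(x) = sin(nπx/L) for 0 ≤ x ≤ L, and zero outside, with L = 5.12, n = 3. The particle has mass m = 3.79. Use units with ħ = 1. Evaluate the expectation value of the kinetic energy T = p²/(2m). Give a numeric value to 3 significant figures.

T = −(ħ²/2m) d²/dx², so ⟨T⟩ = −(ħ²/2m) ∫ ψ*·ψ'' dx / ∫|ψ|² dx; with m = 3.79.
d/dx sin(nπx/L) = (nπ/L)·cos(nπx/L) and d²/dx² sin(nπx/L) = −(nπ/L)²·sin(nπx/L); on 0 ≤ x ≤ L, ∫sin²(nπx/L) dx = L/2 and ∫sin(nπx/L)·cos(nπx/L) dx = 0.
State is unnormalized: ∫|ψ|² dx = 2.5600, and ∫ψ*·(−ħ²/2m · ψ'') dx = 1.1444, so ⟨T⟩ = 1.1444 / 2.5600.
⟨T⟩ = 0.44703.

0.447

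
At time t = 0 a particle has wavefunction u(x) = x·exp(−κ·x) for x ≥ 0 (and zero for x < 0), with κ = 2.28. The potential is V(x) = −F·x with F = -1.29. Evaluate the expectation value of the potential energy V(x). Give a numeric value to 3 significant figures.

0.849

⟨V⟩ = ∫ V(x)·|u|² dx / ∫|u|² dx.
Every integrand reduces to terms xʲ·e^(−2κx) on [0, ∞); use ∫₀^∞ xʲ·e^(−2κx) dx = j!/(2κ)^(j+1).
State is unnormalized: ∫|u|² dx = 0.021093, and ∫u*·V(x)·u dx = 0.017901, so ⟨V⟩ = 0.017901 / 0.021093.
⟨V⟩ = 0.84868.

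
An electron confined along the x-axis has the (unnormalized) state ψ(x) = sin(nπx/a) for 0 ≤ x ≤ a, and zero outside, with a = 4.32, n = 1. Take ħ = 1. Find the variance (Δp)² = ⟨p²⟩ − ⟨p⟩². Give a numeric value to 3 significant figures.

0.529

Compute ⟨p⟩ and ⟨p²⟩ separately; (Δp)² = ⟨p²⟩ − ⟨p⟩².
d/dx sin(nπx/a) = (nπ/a)·cos(nπx/a) and d²/dx² sin(nπx/a) = −(nπ/a)²·sin(nπx/a); on 0 ≤ x ≤ a, ∫sin²(nπx/a) dx = a/2 and ∫sin(nπx/a)·cos(nπx/a) dx = 0.
Normalization: ∫|ψ|² dx = 2.1600.
⟨p⟩ = 0.0000 and ⟨p²⟩ = 0.52885.
(Δp)² = 0.52885 − (0.0000)² = 0.52885.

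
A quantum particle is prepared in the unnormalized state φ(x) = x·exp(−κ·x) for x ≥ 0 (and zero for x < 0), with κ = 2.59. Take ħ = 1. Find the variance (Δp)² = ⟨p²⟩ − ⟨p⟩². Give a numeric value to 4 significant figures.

6.708

Compute ⟨p⟩ and ⟨p²⟩ separately; (Δp)² = ⟨p²⟩ − ⟨p⟩².
Differentiate x·exp(−κ·x) with the product rule; every integrand then reduces to terms xʲ·e^(−2κx) on [0, ∞), with ∫₀^∞ xʲ·e^(−2κx) dx = j!/(2κ)^(j+1).
Normalization: ∫|φ|² dx = 0.014389.
⟨p⟩ = 0.0000 and ⟨p²⟩ = 6.7081.
(Δp)² = 6.7081 − (0.0000)² = 6.7081.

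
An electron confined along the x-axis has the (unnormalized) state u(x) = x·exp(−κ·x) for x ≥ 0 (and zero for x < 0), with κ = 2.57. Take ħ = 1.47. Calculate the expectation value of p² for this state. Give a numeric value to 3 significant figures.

14.3

p² u = −ħ² d²u/dx²; ⟨p²⟩ = −ħ² ∫ u*·u'' dx / ∫|u|² dx.
Differentiate x·exp(−κ·x) with the product rule; every integrand then reduces to terms xʲ·e^(−2κx) on [0, ∞), with ∫₀^∞ xʲ·e^(−2κx) dx = j!/(2κ)^(j+1).
State is unnormalized: ∫|u|² dx = 0.014728, and ∫u*·(−ħ² u'') dx = 0.21020, so ⟨p²⟩ = 0.21020 / 0.014728.
⟨p²⟩ = 14.273.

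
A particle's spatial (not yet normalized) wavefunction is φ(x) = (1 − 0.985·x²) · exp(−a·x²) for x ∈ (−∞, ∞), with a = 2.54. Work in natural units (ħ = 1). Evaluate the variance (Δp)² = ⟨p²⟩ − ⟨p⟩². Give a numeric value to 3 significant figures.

3.84

Compute ⟨p⟩ and ⟨p²⟩ separately; (Δp)² = ⟨p²⟩ − ⟨p⟩².
Expand each integrand as polynomial × e^(−2ax²) and use ∫x^(2j)·e^(−2ax²) dx = (2j−1)!!/(4a)^j · √(π/(2a)), odd powers → 0; here √(π/(2a)) = 0.78640. Differentiate with the product rule, d/dx e^(−ax²) = −2ax·e^(−ax²).
Normalization: ∫|φ|² dx = 0.65609.
⟨p⟩ = 0.0000 and ⟨p²⟩ = 3.8351.
(Δp)² = 3.8351 − (0.0000)² = 3.8351.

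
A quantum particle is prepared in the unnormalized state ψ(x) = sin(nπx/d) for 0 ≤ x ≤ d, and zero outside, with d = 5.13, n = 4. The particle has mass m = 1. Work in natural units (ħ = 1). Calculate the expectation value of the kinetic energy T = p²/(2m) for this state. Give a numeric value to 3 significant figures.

3.00

T = −(ħ²/2m) d²/dx², so ⟨T⟩ = −(ħ²/2m) ∫ ψ*·ψ'' dx / ∫|ψ|² dx; with m = 1.
d/dx sin(nπx/d) = (nπ/d)·cos(nπx/d) and d²/dx² sin(nπx/d) = −(nπ/d)²·sin(nπx/d); on 0 ≤ x ≤ d, ∫sin²(nπx/d) dx = d/2 and ∫sin(nπx/d)·cos(nπx/d) dx = 0.
State is unnormalized: ∫|ψ|² dx = 2.5650, and ∫ψ*·(−ħ²/2m · ψ'') dx = 7.6956, so ⟨T⟩ = 7.6956 / 2.5650.
⟨T⟩ = 3.0002.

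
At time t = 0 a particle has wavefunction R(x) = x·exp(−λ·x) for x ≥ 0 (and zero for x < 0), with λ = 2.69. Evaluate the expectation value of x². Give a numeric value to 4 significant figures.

⟨x²⟩ = ∫ x²·|R|² dx / ∫|R|² dx (integrals over the domain).
Every integrand reduces to terms xʲ·e^(−2λx) on [0, ∞); use ∫₀^∞ xʲ·e^(−2λx) dx = j!/(2λ)^(j+1).
State is unnormalized: ∫|R|² dx = 0.012843, and ∫R*·x²·R dx = 0.0053248, so ⟨x²⟩ = 0.0053248 / 0.012843.
⟨x²⟩ = 0.41459.

0.4146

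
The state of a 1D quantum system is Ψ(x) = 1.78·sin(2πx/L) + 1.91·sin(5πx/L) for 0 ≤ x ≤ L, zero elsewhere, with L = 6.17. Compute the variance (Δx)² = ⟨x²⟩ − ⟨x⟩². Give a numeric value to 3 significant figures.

2.89

Compute ⟨x⟩ and ⟨x²⟩ separately, then (Δx)² = ⟨x²⟩ − ⟨x⟩².
On 0 ≤ x ≤ L (j ≠ l): ∫sin²(jπx/L) dx = L/2, ∫sin(jπx/L)·sin(lπx/L) dx = 0; diagonal moments ∫x·sin²(jπx/L) dx = L²/4, ∫x²·sin²(jπx/L) dx = L³·(1/6 − 1/(4j²π²)); cross terms ∫x·sin(jπx/L)·sin(lπx/L) dx = 0 for j + l even and −4jlL²/(π²(j² − l²)²) for j + l odd, ∫x²·sin(jπx/L)·sin(lπx/L) dx = (−1)^(j+l)·4jlL³/(π²(j² − l²)²); higher powers the same way via product-to-sum and parts.
Normalization: ∫|Ψ|² dx = 21.029.
⟨x⟩ = 2.9719 and ⟨x²⟩ = 11.726.
(Δx)² = 11.726 − (2.9719)² = 2.8942.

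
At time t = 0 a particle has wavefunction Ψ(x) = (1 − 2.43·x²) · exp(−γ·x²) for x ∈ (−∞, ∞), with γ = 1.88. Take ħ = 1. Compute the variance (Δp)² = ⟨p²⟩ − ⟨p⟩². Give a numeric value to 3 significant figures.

6.70

Compute ⟨p⟩ and ⟨p²⟩ separately; (Δp)² = ⟨p²⟩ − ⟨p⟩².
Expand each integrand as polynomial × e^(−2γx²) and use ∫x^(2j)·e^(−2γx²) dx = (2j−1)!!/(4γ)^j · √(π/(2γ)), odd powers → 0; here √(π/(2γ)) = 0.91407. Differentiate with the product rule, d/dx e^(−γx²) = −2γx·e^(−γx²).
Normalization: ∫|Ψ|² dx = 0.60967.
⟨p⟩ = 0.0000 and ⟨p²⟩ = 6.7006.
(Δp)² = 6.7006 − (0.0000)² = 6.7006.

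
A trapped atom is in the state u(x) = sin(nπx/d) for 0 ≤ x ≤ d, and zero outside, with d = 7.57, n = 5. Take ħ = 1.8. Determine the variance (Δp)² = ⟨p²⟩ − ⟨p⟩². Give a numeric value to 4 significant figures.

Compute ⟨p⟩ and ⟨p²⟩ separately; (Δp)² = ⟨p²⟩ − ⟨p⟩².
d/dx sin(nπx/d) = (nπ/d)·cos(nπx/d) and d²/dx² sin(nπx/d) = −(nπ/d)²·sin(nπx/d); on 0 ≤ x ≤ d, ∫sin²(nπx/d) dx = d/2 and ∫sin(nπx/d)·cos(nπx/d) dx = 0.
Normalization: ∫|u|² dx = 3.7850.
⟨p⟩ = 0.0000 and ⟨p²⟩ = 13.951.
(Δp)² = 13.951 − (0.0000)² = 13.951.

13.95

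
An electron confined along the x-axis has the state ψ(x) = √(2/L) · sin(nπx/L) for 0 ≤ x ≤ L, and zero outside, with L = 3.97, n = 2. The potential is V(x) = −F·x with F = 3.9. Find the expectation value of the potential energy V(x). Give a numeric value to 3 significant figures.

⟨V⟩ = ∫ V(x)·|ψ|² dx.
With sin²θ = (1 − cos2θ)/2 on 0 ≤ x ≤ L: ∫sin²(nπx/L) dx = L/2, ∫x·sin²(nπx/L) dx = L²/4, ∫x²·sin²(nπx/L) dx = L³·(1/6 − 1/(4n²π²)); higher powers xᵏ the same way, integrating xᵏ·cos(2nπx/L) by parts.
⟨V⟩ = -7.7415.

-7.74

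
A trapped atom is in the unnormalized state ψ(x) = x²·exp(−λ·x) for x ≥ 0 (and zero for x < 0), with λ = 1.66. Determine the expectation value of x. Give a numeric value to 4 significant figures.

1.506

⟨x⟩ = ∫ x·|ψ|² dx / ∫|ψ|² dx (integrals over the domain).
Every integrand reduces to terms xʲ·e^(−2λx) on [0, ∞); use ∫₀^∞ xʲ·e^(−2λx) dx = j!/(2λ)^(j+1).
State is unnormalized: ∫|ψ|² dx = 0.059501, and ∫ψ*·x·ψ dx = 0.089609, so ⟨x⟩ = 0.089609 / 0.059501.
⟨x⟩ = 1.5060.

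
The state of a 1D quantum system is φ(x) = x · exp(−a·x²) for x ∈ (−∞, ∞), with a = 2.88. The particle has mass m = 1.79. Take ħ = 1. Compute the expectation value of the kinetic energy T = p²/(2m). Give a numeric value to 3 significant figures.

2.41

T = −(ħ²/2m) d²/dx², so ⟨T⟩ = −(ħ²/2m) ∫ φ*·φ'' dx / ∫|φ|² dx; with m = 1.79.
Expand each integrand as polynomial × e^(−2ax²) and use ∫x^(2j)·e^(−2ax²) dx = (2j−1)!!/(4a)^j · √(π/(2a)), odd powers → 0; here √(π/(2a)) = 0.73852. Differentiate with the product rule, d/dx e^(−ax²) = −2ax·e^(−ax²).
State is unnormalized: ∫|φ|² dx = 0.064108, and ∫φ*·(−ħ²/2m · φ'') dx = 0.15472, so ⟨T⟩ = 0.15472 / 0.064108.
⟨T⟩ = 2.4134.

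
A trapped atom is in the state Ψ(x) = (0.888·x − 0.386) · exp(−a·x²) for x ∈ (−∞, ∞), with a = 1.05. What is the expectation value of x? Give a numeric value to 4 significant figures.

⟨x⟩ = ∫ x·|Ψ|² dx / ∫|Ψ|² dx (integrals over the domain).
Expand each integrand as polynomial × e^(−2ax²) and use ∫x^(2j)·e^(−2ax²) dx = (2j−1)!!/(4a)^j · √(π/(2a)), odd powers → 0; here √(π/(2a)) = 1.2231.
State is unnormalized: ∫|Ψ|² dx = 0.41188, and ∫Ψ*·x·Ψ dx = -0.19964, so ⟨x⟩ = -0.19964 / 0.41188.
⟨x⟩ = -0.48471.

-0.4847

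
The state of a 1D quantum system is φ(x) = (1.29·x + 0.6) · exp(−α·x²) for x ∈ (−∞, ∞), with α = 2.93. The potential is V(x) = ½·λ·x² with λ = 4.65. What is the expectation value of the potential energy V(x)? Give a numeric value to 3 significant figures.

0.311

⟨V⟩ = ∫ V(x)·|φ|² dx / ∫|φ|² dx.
Expand each integrand as polynomial × e^(−2αx²) and use ∫x^(2j)·e^(−2αx²) dx = (2j−1)!!/(4α)^j · √(π/(2α)), odd powers → 0; here √(π/(2α)) = 0.73219.
State is unnormalized: ∫|φ|² dx = 0.36755, and ∫φ*·V(x)·φ dx = 0.11416, so ⟨V⟩ = 0.11416 / 0.36755.
⟨V⟩ = 0.31060.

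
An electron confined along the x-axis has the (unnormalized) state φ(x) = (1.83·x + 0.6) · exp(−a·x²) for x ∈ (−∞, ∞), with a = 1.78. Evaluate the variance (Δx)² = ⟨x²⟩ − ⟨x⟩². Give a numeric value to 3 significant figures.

0.162

Compute ⟨x⟩ and ⟨x²⟩ separately, then (Δx)² = ⟨x²⟩ − ⟨x⟩².
Expand each integrand as polynomial × e^(−2ax²) and use ∫x^(2j)·e^(−2ax²) dx = (2j−1)!!/(4a)^j · √(π/(2a)), odd powers → 0; here √(π/(2a)) = 0.93940.
Normalization: ∫|φ|² dx = 0.78003.
⟨x⟩ = 0.37144 and ⟨x²⟩ = 0.29956.
(Δx)² = 0.29956 − (0.37144)² = 0.16160.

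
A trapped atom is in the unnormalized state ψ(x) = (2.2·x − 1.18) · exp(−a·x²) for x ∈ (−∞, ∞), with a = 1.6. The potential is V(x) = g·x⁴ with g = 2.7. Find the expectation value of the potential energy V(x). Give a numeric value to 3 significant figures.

0.476

⟨V⟩ = ∫ V(x)·|ψ|² dx / ∫|ψ|² dx.
Expand each integrand as polynomial × e^(−2ax²) and use ∫x^(2j)·e^(−2ax²) dx = (2j−1)!!/(4a)^j · √(π/(2a)), odd powers → 0; here √(π/(2a)) = 0.99083.
State is unnormalized: ∫|ψ|² dx = 2.1290, and ∫ψ*·V(x)·ψ dx = 1.0137, so ⟨V⟩ = 1.0137 / 2.1290.
⟨V⟩ = 0.47616.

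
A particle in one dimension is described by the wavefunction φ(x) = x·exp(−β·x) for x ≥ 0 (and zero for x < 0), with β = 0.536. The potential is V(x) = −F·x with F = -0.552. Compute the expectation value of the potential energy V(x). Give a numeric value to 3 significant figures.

1.54

⟨V⟩ = ∫ V(x)·|φ|² dx / ∫|φ|² dx.
Every integrand reduces to terms xʲ·e^(−2βx) on [0, ∞); use ∫₀^∞ xʲ·e^(−2βx) dx = j!/(2β)^(j+1).
State is unnormalized: ∫|φ|² dx = 1.6235, and ∫φ*·V(x)·φ dx = 2.5079, so ⟨V⟩ = 2.5079 / 1.6235.
⟨V⟩ = 1.5448.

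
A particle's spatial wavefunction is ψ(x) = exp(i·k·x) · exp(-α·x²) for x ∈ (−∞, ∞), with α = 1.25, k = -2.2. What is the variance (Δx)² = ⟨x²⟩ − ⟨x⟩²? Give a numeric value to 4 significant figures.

Compute ⟨x⟩ and ⟨x²⟩ separately, then (Δx)² = ⟨x²⟩ − ⟨x⟩².
Gaussian moments: ∫x^(2j)·e^(−2αx²) dx = (2j−1)!!/(4α)^j · √(π/(2α)), odd powers integrate to 0; here √(π/(2α)) = 1.1210.
Normalization: ∫|ψ|² dx = 1.1210.
⟨x⟩ = 0.0000 and ⟨x²⟩ = 0.20000.
(Δx)² = 0.20000 − (0.0000)² = 0.20000.

0.2000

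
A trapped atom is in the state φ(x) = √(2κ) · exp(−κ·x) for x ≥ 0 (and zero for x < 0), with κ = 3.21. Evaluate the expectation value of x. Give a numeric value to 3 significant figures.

⟨x⟩ = ∫ x·|φ|² dx (integrals over the domain).
Every integrand reduces to terms xʲ·e^(−2κx) on [0, ∞); use ∫₀^∞ xʲ·e^(−2κx) dx = j!/(2κ)^(j+1).
⟨x⟩ = 0.15576.

0.156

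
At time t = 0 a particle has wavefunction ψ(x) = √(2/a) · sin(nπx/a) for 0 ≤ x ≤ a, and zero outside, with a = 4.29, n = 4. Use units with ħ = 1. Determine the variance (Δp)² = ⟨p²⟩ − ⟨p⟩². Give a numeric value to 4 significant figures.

Compute ⟨p⟩ and ⟨p²⟩ separately; (Δp)² = ⟨p²⟩ − ⟨p⟩².
d/dx sin(nπx/a) = (nπ/a)·cos(nπx/a) and d²/dx² sin(nπx/a) = −(nπ/a)²·sin(nπx/a); on 0 ≤ x ≤ a, ∫sin²(nπx/a) dx = a/2 and ∫sin(nπx/a)·cos(nπx/a) dx = 0.
⟨p⟩ = 0.0000 and ⟨p²⟩ = 8.5804.
(Δp)² = 8.5804 − (0.0000)² = 8.5804.

8.580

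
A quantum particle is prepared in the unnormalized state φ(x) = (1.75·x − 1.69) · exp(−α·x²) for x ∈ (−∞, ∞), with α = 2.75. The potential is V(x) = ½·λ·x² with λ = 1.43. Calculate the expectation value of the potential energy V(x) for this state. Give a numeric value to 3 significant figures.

0.0765

⟨V⟩ = ∫ V(x)·|φ|² dx / ∫|φ|² dx.
Expand each integrand as polynomial × e^(−2αx²) and use ∫x^(2j)·e^(−2αx²) dx = (2j−1)!!/(4α)^j · √(π/(2α)), odd powers → 0; here √(π/(2α)) = 0.75578.
State is unnormalized: ∫|φ|² dx = 2.3690, and ∫φ*·V(x)·φ dx = 0.18134, so ⟨V⟩ = 0.18134 / 2.3690.
⟨V⟩ = 0.076547.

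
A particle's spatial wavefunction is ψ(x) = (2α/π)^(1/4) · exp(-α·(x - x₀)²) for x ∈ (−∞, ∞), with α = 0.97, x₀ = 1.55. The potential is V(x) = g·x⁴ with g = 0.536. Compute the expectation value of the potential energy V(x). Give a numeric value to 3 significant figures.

5.19

⟨V⟩ = ∫ V(x)·|ψ|² dx.
Gaussian moments (u = x − x₀): ∫u^(2j)·e^(−2αu²) du = (2j−1)!!/(4α)^j · √(π/(2α)), odd powers integrate to 0; here √(π/(2α)) = 1.2725.
⟨V⟩ = 5.1920.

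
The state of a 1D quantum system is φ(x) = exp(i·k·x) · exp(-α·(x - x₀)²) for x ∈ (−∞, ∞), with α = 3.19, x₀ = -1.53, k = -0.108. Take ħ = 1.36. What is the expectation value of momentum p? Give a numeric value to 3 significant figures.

-0.147

p φ = −iħ dφ/dx; then ⟨p⟩ = ∫ φ*·(pφ) dx / ∫|φ|² dx.
Gaussian moments (u = x − x₀): ∫u^(2j)·e^(−2αu²) du = (2j−1)!!/(4α)^j · √(π/(2α)), odd powers integrate to 0; here √(π/(2α)) = 0.70172. Derivatives: φ′ = (ik − 2αu)·φ, φ″ = ((ik − 2αu)² − 2α)·φ; the odd-in-u pieces drop out.
State is unnormalized: ∫|φ|² dx = 0.70172, and ∫φ*·(−iħ φ') dx = -0.10307, so ⟨p⟩ = -0.10307 / 0.70172.
⟨p⟩ = -0.14688.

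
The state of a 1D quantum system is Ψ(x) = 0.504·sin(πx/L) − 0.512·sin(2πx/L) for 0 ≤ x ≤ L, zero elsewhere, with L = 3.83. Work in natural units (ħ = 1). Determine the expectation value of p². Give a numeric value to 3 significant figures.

1.70

p² Ψ = −ħ² d²Ψ/dx²; ⟨p²⟩ = −ħ² ∫ Ψ*·Ψ'' dx / ∫|Ψ|² dx.
d²/dx² sin(jπx/L) = −(jπ/L)²·sin(jπx/L); on 0 ≤ x ≤ L, ∫sin²(jπx/L) dx = L/2 and ∫sin(jπx/L)·sin(lπx/L) dx = 0 for j ≠ l, so only diagonal terms survive in ∫|Ψ|² and ∫Ψ·Ψ″; ∫Ψ·Ψ′ dx = [Ψ²/2] between the walls = 0.
State is unnormalized: ∫|Ψ|² dx = 0.98845, and ∫Ψ*·(−ħ² Ψ'') dx = 1.6783, so ⟨p²⟩ = 1.6783 / 0.98845.
⟨p²⟩ = 1.6980.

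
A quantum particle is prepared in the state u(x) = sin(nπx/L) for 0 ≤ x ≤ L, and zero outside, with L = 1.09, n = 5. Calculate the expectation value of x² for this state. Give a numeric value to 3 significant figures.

⟨x²⟩ = ∫ x²·|u|² dx / ∫|u|² dx (integrals over the domain).
With sin²θ = (1 − cos2θ)/2 on 0 ≤ x ≤ L: ∫sin²(nπx/L) dx = L/2, ∫x·sin²(nπx/L) dx = L²/4, ∫x²·sin²(nπx/L) dx = L³·(1/6 − 1/(4n²π²)); higher powers xᵏ the same way, integrating xᵏ·cos(2nπx/L) by parts.
State is unnormalized: ∫|u|² dx = 0.54500, and ∫u*·x²·u dx = 0.21453, so ⟨x²⟩ = 0.21453 / 0.54500.
⟨x²⟩ = 0.39363.

0.394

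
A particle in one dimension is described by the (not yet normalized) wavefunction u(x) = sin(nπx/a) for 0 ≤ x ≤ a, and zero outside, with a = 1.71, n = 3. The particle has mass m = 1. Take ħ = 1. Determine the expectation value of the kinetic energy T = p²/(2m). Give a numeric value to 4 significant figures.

15.19

T = −(ħ²/2m) d²/dx², so ⟨T⟩ = −(ħ²/2m) ∫ u*·u'' dx / ∫|u|² dx; with m = 1.
d/dx sin(nπx/a) = (nπ/a)·cos(nπx/a) and d²/dx² sin(nπx/a) = −(nπ/a)²·sin(nπx/a); on 0 ≤ x ≤ a, ∫sin²(nπx/a) dx = a/2 and ∫sin(nπx/a)·cos(nπx/a) dx = 0.
State is unnormalized: ∫|u|² dx = 0.85500, and ∫u*·(−ħ²/2m · u'') dx = 12.986, so ⟨T⟩ = 12.986 / 0.85500.
⟨T⟩ = 15.189.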